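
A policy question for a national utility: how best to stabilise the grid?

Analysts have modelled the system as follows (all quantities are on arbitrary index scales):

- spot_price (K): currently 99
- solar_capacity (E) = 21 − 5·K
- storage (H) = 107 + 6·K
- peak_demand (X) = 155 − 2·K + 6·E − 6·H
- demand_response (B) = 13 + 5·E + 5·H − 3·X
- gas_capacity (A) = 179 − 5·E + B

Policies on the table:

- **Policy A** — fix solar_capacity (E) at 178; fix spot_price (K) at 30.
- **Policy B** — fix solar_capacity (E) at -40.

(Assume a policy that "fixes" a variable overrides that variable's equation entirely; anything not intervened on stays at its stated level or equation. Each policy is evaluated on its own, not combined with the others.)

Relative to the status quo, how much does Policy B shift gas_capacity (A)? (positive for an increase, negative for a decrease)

-7812

Baseline:
  K = 99
  E = 21 − 5·99 = -474
  H = 107 + 6·99 = 701
  X = 155 − 2·99 + 6·(-474) − 6·701 = -7093
  B = 13 + 5·(-474) + 5·701 − 3·(-7093) = 22427
  A = 179 − 5·(-474) + 22427 = 24976
Policy B (E := -40):
  K = 99
  E = -40
  H = 107 + 6·99 = 701
  X = 155 − 2·99 + 6·(-40) − 6·701 = -4489
  B = 13 + 5·(-40) + 5·701 − 3·(-4489) = 16785
  A = 179 − 5·(-40) + 16785 = 17164
Change in A: 17164 − 24976 = -7812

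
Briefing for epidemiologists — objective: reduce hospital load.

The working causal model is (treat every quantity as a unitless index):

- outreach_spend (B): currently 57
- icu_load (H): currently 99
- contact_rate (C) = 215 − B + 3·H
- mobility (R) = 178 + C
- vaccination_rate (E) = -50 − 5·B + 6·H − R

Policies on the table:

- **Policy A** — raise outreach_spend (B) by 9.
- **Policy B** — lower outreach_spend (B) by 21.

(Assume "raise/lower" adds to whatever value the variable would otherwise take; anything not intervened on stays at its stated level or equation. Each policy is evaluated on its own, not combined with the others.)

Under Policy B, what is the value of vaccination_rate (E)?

Policy B (B − 21):
  B = 57 − 21 = 36
  H = 99
  C = 215 − 36 + 3·99 = 476
  R = 178 + 476 = 654
  E = -50 − 5·36 + 6·99 − 654 = -290

-290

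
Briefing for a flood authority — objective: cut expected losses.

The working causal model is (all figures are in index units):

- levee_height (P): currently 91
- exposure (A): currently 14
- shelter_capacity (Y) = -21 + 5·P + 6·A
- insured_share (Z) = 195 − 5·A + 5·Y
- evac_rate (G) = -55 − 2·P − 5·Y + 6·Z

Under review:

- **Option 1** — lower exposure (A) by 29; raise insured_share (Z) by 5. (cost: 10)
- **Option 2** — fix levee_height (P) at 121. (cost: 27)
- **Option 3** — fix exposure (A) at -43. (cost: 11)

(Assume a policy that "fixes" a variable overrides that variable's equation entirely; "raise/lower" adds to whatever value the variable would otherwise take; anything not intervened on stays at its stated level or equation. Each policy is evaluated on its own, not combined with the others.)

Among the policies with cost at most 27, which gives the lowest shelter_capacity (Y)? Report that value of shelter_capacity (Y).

176

Option 1 (A − 29, Z + 5):
  P = 91
  A = 14 − 29 = -15
  Y = -21 + 5·91 + 6·(-15) = 344
Option 2 (P := 121):
  P = 121
  A = 14
  Y = -21 + 5·121 + 6·14 = 668
Option 3 (A := -43):
  P = 91
  A = -43
  Y = -21 + 5·91 + 6·(-43) = 176
Comparing — Option 1: Y=344, Option 2: Y=668, Option 3: Y=176. Lowest is 176 (Option 3).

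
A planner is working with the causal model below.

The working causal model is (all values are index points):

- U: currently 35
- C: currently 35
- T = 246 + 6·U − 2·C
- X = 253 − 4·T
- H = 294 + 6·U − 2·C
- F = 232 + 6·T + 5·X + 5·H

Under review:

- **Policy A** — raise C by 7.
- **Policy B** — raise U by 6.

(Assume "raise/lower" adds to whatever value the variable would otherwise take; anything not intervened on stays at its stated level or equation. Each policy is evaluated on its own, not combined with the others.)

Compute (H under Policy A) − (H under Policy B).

Policy A (C + 7):
  U = 35
  C = 35 + 7 = 42
  H = 294 + 6·35 − 2·42 = 420
Policy B (U + 6):
  U = 35 + 6 = 41
  C = 35
  H = 294 + 6·41 − 2·35 = 470
H: 420 − 470 = -50

-50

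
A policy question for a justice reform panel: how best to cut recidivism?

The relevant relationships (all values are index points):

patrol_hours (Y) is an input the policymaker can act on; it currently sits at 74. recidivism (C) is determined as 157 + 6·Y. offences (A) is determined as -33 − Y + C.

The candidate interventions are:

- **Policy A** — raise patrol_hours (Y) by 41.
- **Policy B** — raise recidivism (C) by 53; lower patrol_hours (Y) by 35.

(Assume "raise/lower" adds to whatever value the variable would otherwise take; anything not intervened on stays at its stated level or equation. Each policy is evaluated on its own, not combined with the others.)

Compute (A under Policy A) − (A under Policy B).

327

Policy A (Y + 41):
  Y = 74 + 41 = 115
  C = 157 + 6·115 = 847
  A = -33 − 115 + 847 = 699
Policy B (C + 53, Y − 35):
  Y = 74 − 35 = 39
  C = 157 + 6·39 (+53 from intervention) = 444
  A = -33 − 39 + 444 = 372
A: 699 − 372 = 327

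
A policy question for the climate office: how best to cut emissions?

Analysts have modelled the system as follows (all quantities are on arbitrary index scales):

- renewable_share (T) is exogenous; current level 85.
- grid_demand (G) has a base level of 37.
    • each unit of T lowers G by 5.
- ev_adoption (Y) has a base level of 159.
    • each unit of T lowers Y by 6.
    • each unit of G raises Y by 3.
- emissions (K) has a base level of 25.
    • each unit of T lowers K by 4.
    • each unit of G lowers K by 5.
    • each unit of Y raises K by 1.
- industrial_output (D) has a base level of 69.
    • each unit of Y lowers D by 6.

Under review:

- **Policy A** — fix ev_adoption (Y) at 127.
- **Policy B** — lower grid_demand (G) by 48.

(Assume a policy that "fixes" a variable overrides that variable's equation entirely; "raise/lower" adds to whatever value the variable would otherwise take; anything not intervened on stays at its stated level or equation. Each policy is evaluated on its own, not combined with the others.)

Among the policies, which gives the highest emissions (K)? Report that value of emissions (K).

Policy A (Y := 127):
  T = 85
  G = 37 − 5·85 = -388
  Y = 127
  K = 25 − 4·85 − 5·(-388) + 127 = 1752
Policy B (G − 48):
  T = 85
  G = 37 − 5·85 (−48 from intervention) = -436
  Y = 159 − 6·85 + 3·(-436) = -1659
  K = 25 − 4·85 − 5·(-436) + (-1659) = 206
Comparing — Policy A: K=1752, Policy B: K=206. Highest is 1752 (Policy A).

1752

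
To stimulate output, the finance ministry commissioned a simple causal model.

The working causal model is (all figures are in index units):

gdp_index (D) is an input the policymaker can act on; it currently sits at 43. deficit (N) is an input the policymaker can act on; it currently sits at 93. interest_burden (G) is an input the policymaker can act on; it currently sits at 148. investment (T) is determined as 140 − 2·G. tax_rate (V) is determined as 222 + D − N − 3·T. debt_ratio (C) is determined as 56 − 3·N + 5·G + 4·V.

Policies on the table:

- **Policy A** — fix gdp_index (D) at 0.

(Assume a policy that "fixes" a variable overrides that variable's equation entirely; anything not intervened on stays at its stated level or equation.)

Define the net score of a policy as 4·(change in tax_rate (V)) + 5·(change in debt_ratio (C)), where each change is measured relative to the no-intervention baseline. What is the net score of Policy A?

-1032

Baseline:
  D = 43
  N = 93
  G = 148
  T = 140 − 2·148 = -156
  V = 222 + 43 − 93 − 3·(-156) = 640
  C = 56 − 3·93 + 5·148 + 4·640 = 3077
Policy A (D := 0):
  D = 0
  N = 93
  G = 148
  T = 140 − 2·148 = -156
  V = 222 + 0 − 93 − 3·(-156) = 597
  C = 56 − 3·93 + 5·148 + 4·597 = 2905
ΔV = 597 − 640 = -43; ΔC = 2905 − 3077 = -172
Score = 4·(-43) + 5·(-172) = -1032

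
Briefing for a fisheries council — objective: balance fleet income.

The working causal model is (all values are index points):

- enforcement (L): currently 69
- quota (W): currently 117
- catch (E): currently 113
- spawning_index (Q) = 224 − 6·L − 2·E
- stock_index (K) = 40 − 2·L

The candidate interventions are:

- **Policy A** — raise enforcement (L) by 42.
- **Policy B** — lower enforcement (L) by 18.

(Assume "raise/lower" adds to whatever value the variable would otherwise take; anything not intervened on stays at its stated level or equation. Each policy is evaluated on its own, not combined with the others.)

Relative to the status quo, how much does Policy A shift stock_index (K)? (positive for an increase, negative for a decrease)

-84

Baseline:
  L = 69
  K = 40 − 2·69 = -98
Policy A (L + 42):
  L = 69 + 42 = 111
  K = 40 − 2·111 = -182
Change in K: -182 − (-98) = -84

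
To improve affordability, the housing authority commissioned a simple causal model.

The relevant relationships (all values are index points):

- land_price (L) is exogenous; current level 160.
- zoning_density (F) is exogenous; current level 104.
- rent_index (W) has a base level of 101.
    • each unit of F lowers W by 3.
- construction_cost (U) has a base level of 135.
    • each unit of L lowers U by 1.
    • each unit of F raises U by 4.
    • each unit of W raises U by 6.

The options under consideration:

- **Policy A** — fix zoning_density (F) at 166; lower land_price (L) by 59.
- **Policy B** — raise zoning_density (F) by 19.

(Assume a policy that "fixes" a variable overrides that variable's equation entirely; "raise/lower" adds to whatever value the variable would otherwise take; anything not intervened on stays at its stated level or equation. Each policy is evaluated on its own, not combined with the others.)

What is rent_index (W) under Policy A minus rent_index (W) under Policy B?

Policy A (F := 166, L − 59):
  F = 166
  W = 101 − 3·166 = -397
Policy B (F + 19):
  F = 104 + 19 = 123
  W = 101 − 3·123 = -268
W: -397 − (-268) = -129

-129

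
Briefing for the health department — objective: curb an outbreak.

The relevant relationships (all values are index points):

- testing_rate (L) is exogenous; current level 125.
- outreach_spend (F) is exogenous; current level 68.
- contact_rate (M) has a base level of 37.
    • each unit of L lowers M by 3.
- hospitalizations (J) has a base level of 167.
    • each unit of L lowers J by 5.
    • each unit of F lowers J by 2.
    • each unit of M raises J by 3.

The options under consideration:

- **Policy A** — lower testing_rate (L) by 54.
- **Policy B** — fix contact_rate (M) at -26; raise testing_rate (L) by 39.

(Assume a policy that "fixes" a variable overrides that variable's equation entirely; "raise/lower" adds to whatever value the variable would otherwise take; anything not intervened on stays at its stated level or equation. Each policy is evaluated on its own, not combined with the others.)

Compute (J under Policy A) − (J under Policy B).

15

Policy A (L − 54):
  L = 125 − 54 = 71
  F = 68
  M = 37 − 3·71 = -176
  J = 167 − 5·71 − 2·68 + 3·(-176) = -852
Policy B (M := -26, L + 39):
  L = 125 + 39 = 164
  F = 68
  M = -26
  J = 167 − 5·164 − 2·68 + 3·(-26) = -867
J: -852 − (-867) = 15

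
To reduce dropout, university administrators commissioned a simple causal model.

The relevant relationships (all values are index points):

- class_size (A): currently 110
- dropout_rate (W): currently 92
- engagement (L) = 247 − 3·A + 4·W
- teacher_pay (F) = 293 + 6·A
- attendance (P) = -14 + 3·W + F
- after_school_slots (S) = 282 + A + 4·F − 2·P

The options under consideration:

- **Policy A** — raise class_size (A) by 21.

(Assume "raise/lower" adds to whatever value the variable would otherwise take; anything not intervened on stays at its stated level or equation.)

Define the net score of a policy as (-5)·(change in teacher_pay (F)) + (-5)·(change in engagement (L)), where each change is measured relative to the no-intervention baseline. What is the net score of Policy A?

Baseline:
  A = 110
  W = 92
  L = 247 − 3·110 + 4·92 = 285
  F = 293 + 6·110 = 953
Policy A (A + 21):
  A = 110 + 21 = 131
  W = 92
  L = 247 − 3·131 + 4·92 = 222
  F = 293 + 6·131 = 1079
ΔF = 1079 − 953 = 126; ΔL = 222 − 285 = -63
Score = (-5)·126 + (-5)·(-63) = -315

-315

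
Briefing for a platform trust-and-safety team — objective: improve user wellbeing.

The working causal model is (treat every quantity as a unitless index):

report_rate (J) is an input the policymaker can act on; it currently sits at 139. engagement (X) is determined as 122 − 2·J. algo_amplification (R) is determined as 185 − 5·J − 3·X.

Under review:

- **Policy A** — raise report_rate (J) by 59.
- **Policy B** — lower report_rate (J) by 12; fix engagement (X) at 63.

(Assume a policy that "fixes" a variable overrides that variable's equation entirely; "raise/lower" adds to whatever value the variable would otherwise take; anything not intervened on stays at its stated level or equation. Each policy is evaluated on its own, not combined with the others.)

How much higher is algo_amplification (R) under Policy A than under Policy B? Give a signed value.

Policy A (J + 59):
  J = 139 + 59 = 198
  X = 122 − 2·198 = -274
  R = 185 − 5·198 − 3·(-274) = 17
Policy B (J − 12, X := 63):
  J = 139 − 12 = 127
  X = 63
  R = 185 − 5·127 − 3·63 = -639
R: 17 − (-639) = 656

656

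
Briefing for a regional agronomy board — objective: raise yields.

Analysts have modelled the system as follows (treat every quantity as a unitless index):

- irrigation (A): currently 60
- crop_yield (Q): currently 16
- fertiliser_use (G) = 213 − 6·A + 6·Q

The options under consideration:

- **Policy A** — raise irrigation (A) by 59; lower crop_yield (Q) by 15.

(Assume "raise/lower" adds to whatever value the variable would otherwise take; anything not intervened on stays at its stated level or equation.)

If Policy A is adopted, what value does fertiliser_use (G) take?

Policy A (A + 59, Q − 15):
  A = 60 + 59 = 119
  Q = 16 − 15 = 1
  G = 213 − 6·119 + 6·1 = -495

-495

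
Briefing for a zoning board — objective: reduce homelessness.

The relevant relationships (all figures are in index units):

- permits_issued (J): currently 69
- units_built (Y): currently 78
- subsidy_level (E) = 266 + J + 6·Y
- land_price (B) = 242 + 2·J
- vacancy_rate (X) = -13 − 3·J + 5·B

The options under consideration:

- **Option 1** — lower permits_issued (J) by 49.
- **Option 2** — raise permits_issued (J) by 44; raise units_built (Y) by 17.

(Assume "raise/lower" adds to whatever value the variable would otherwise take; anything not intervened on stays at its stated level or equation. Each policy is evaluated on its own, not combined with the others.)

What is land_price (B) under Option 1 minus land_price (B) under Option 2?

-186

Option 1 (J − 49):
  J = 69 − 49 = 20
  B = 242 + 2·20 = 282
Option 2 (J + 44, Y + 17):
  J = 69 + 44 = 113
  B = 242 + 2·113 = 468
B: 282 − 468 = -186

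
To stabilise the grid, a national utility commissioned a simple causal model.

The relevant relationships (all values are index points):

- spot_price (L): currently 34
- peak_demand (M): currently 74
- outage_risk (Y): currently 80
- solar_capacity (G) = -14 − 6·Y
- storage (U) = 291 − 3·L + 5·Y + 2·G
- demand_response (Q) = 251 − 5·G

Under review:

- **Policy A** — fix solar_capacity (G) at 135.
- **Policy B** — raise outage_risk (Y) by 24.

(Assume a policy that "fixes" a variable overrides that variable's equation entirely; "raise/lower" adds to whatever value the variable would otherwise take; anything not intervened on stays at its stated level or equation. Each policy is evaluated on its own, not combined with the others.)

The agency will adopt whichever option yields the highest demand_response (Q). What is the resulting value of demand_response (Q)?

3441

Policy A (G := 135):
  Y = 80
  G = 135
  Q = 251 − 5·135 = -424
Policy B (Y + 24):
  Y = 80 + 24 = 104
  G = -14 − 6·104 = -638
  Q = 251 − 5·(-638) = 3441
Comparing — Policy A: Q=-424, Policy B: Q=3441. Highest is 3441 (Policy B).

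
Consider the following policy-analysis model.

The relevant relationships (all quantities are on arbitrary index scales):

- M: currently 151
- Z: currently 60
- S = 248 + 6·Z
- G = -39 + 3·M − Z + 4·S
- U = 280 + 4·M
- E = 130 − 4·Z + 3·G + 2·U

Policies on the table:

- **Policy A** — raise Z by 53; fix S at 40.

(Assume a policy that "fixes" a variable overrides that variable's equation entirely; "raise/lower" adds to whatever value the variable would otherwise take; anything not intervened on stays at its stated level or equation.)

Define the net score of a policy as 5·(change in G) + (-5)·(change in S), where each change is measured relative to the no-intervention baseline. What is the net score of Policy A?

-8785

Baseline:
  M = 151
  Z = 60
  S = 248 + 6·60 = 608
  G = -39 + 3·151 − 60 + 4·608 = 2786
Policy A (Z + 53, S := 40):
  M = 151
  Z = 60 + 53 = 113
  S = 40
  G = -39 + 3·151 − 113 + 4·40 = 461
ΔG = 461 − 2786 = -2325; ΔS = 40 − 608 = -568
Score = 5·(-2325) + (-5)·(-568) = -8785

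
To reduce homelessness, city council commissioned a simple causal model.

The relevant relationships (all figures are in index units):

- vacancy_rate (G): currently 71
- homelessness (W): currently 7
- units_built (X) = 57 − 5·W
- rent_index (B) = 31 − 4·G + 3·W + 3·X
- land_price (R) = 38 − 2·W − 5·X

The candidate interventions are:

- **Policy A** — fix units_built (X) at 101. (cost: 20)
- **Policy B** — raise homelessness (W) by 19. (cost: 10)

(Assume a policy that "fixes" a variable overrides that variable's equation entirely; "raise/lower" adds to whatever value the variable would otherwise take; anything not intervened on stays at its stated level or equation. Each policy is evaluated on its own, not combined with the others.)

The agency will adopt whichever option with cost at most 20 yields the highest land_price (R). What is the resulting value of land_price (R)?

351

Policy A (X := 101):
  W = 7
  X = 101
  R = 38 − 2·7 − 5·101 = -481
Policy B (W + 19):
  W = 7 + 19 = 26
  X = 57 − 5·26 = -73
  R = 38 − 2·26 − 5·(-73) = 351
Comparing — Policy A: R=-481, Policy B: R=351. Highest is 351 (Policy B).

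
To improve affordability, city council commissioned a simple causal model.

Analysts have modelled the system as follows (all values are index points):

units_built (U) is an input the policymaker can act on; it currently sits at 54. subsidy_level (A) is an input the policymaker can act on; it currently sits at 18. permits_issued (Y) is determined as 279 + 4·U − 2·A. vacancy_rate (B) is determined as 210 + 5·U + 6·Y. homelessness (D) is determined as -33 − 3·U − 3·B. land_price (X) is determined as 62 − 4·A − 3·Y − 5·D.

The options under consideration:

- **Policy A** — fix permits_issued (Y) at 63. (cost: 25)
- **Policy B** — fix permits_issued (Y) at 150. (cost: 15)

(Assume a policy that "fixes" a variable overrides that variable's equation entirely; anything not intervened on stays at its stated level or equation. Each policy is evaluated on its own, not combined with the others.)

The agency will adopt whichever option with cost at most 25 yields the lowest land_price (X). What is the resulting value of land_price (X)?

Policy A (Y := 63):
  U = 54
  A = 18
  Y = 63
  B = 210 + 5·54 + 6·63 = 858
  D = -33 − 3·54 − 3·858 = -2769
  X = 62 − 4·18 − 3·63 − 5·(-2769) = 13646
Policy B (Y := 150):
  U = 54
  A = 18
  Y = 150
  B = 210 + 5·54 + 6·150 = 1380
  D = -33 − 3·54 − 3·1380 = -4335
  X = 62 − 4·18 − 3·150 − 5·(-4335) = 21215
Comparing — Policy A: X=13646, Policy B: X=21215. Lowest is 13646 (Policy A).

13646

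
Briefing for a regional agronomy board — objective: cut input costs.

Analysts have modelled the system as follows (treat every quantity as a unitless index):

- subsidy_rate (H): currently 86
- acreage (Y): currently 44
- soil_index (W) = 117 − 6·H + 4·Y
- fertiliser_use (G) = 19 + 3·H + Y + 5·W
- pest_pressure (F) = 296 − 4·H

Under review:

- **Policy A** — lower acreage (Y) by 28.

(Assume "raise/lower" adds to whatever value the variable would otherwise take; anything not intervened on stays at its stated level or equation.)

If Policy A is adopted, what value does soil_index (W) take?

Policy A (Y − 28):
  H = 86
  Y = 44 − 28 = 16
  W = 117 − 6·86 + 4·16 = -335

-335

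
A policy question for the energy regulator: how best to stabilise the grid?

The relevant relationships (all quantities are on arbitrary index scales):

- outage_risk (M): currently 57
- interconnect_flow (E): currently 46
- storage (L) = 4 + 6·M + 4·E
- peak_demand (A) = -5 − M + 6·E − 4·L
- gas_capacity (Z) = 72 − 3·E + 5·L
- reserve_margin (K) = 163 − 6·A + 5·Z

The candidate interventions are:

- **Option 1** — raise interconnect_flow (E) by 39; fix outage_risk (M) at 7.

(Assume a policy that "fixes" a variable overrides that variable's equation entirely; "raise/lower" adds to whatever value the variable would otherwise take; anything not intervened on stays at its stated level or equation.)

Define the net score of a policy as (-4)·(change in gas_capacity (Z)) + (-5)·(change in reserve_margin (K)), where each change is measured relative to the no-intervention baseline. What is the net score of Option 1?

Baseline:
  M = 57
  E = 46
  L = 4 + 6·57 + 4·46 = 530
  A = -5 − 57 + 6·46 − 4·530 = -1906
  Z = 72 − 3·46 + 5·530 = 2584
  K = 163 − 6·(-1906) + 5·2584 = 24519
Option 1 (E + 39, M := 7):
  M = 7
  E = 46 + 39 = 85
  L = 4 + 6·7 + 4·85 = 386
  A = -5 − 7 + 6·85 − 4·386 = -1046
  Z = 72 − 3·85 + 5·386 = 1747
  K = 163 − 6·(-1046) + 5·1747 = 15174
ΔZ = 1747 − 2584 = -837; ΔK = 15174 − 24519 = -9345
Score = (-4)·(-837) + (-5)·(-9345) = 50073

50073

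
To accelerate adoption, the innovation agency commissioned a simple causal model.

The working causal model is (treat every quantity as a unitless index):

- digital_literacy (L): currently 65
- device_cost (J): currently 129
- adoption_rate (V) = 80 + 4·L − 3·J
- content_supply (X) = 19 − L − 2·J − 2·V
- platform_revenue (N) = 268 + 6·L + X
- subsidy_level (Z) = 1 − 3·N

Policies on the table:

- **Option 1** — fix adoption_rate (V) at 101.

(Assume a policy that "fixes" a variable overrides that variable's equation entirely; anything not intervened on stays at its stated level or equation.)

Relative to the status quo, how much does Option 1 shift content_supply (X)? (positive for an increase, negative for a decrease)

Baseline:
  L = 65
  J = 129
  V = 80 + 4·65 − 3·129 = -47
  X = 19 − 65 − 2·129 − 2·(-47) = -210
Option 1 (V := 101):
  L = 65
  J = 129
  V = 101
  X = 19 − 65 − 2·129 − 2·101 = -506
Change in X: -506 − (-210) = -296

-296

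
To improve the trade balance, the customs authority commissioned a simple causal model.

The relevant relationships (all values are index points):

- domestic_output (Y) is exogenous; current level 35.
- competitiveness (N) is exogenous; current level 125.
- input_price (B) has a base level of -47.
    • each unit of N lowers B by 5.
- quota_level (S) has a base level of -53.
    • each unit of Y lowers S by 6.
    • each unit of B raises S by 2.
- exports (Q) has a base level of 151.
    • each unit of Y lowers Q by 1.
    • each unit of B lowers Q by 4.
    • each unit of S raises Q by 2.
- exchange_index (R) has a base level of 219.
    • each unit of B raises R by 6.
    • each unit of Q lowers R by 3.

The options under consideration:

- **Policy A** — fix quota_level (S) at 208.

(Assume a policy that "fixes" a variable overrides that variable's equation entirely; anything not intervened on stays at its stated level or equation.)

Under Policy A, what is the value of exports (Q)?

Policy A (S := 208):
  Y = 35
  N = 125
  B = -47 − 5·125 = -672
  S = 208
  Q = 151 − 35 − 4·(-672) + 2·208 = 3220

3220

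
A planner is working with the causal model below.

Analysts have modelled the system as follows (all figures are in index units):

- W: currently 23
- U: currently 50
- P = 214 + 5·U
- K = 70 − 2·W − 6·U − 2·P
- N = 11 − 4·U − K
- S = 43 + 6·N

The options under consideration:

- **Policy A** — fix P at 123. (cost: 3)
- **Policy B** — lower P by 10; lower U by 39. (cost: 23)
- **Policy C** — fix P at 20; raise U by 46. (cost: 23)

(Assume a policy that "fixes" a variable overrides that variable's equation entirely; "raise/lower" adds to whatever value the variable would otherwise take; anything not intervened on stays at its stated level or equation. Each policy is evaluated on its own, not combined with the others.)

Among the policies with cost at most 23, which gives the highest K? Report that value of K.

Policy A (P := 123):
  W = 23
  U = 50
  P = 123
  K = 70 − 2·23 − 6·50 − 2·123 = -522
Policy B (P − 10, U − 39):
  W = 23
  U = 50 − 39 = 11
  P = 214 + 5·11 (−10 from intervention) = 259
  K = 70 − 2·23 − 6·11 − 2·259 = -560
Policy C (P := 20, U + 46):
  W = 23
  U = 50 + 46 = 96
  P = 20
  K = 70 − 2·23 − 6·96 − 2·20 = -592
Comparing — Policy A: K=-522, Policy B: K=-560, Policy C: K=-592. Highest is -522 (Policy A).

-522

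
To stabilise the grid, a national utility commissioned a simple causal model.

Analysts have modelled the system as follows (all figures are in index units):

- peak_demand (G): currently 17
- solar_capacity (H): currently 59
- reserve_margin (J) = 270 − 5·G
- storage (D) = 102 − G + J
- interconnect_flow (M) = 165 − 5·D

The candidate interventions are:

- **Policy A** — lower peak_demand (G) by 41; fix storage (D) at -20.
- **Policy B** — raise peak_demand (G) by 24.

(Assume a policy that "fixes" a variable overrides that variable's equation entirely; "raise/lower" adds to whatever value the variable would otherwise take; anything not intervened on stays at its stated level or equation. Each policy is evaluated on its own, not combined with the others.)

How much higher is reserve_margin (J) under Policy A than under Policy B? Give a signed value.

325

Policy A (G − 41, D := -20):
  G = 17 − 41 = -24
  J = 270 − 5·(-24) = 390
Policy B (G + 24):
  G = 17 + 24 = 41
  J = 270 − 5·41 = 65
J: 390 − 65 = 325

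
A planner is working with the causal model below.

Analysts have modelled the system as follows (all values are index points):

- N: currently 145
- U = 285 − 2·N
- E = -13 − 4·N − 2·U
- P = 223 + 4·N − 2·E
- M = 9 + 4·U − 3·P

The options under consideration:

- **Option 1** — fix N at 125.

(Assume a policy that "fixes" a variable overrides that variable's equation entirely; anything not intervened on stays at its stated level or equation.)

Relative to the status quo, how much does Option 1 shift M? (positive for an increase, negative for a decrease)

Baseline:
  N = 145
  U = 285 − 2·145 = -5
  E = -13 − 4·145 − 2·(-5) = -583
  P = 223 + 4·145 − 2·(-583) = 1969
  M = 9 + 4·(-5) − 3·1969 = -5918
Option 1 (N := 125):
  N = 125
  U = 285 − 2·125 = 35
  E = -13 − 4·125 − 2·35 = -583
  P = 223 + 4·125 − 2·(-583) = 1889
  M = 9 + 4·35 − 3·1889 = -5518
Change in M: -5518 − (-5918) = 400

400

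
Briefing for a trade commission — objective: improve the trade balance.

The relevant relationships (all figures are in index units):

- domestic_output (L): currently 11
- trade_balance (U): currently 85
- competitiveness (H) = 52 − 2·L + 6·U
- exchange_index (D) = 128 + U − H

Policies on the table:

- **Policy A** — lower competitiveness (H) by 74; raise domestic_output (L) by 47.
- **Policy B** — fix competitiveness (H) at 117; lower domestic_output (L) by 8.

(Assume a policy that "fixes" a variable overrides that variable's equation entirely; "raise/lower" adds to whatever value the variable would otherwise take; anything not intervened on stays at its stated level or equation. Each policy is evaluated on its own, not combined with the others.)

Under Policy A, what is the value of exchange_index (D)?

-159

Policy A (H − 74, L + 47):
  L = 11 + 47 = 58
  U = 85
  H = 52 − 2·58 + 6·85 (−74 from intervention) = 372
  D = 128 + 85 − 372 = -159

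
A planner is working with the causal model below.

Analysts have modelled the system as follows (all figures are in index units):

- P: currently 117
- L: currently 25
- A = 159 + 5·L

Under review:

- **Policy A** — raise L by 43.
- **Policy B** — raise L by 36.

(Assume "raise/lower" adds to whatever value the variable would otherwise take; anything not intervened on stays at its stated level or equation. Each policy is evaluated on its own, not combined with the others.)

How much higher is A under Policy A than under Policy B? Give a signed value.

Policy A (L + 43):
  L = 25 + 43 = 68
  A = 159 + 5·68 = 499
Policy B (L + 36):
  L = 25 + 36 = 61
  A = 159 + 5·61 = 464
A: 499 − 464 = 35

35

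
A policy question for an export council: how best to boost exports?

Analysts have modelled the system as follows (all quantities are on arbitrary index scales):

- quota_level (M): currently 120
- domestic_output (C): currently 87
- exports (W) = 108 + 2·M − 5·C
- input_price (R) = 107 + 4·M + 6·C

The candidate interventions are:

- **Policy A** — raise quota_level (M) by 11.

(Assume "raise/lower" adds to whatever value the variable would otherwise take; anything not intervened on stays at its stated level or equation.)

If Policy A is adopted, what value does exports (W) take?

Policy A (M + 11):
  M = 120 + 11 = 131
  C = 87
  W = 108 + 2·131 − 5·87 = -65

-65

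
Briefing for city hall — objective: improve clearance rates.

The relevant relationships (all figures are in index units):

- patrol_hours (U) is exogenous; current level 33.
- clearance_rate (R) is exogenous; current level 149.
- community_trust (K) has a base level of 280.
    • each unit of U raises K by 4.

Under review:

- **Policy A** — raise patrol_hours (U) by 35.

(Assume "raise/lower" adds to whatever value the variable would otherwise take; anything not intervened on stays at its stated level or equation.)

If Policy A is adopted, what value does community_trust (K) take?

552

Policy A (U + 35):
  U = 33 + 35 = 68
  K = 280 + 4·68 = 552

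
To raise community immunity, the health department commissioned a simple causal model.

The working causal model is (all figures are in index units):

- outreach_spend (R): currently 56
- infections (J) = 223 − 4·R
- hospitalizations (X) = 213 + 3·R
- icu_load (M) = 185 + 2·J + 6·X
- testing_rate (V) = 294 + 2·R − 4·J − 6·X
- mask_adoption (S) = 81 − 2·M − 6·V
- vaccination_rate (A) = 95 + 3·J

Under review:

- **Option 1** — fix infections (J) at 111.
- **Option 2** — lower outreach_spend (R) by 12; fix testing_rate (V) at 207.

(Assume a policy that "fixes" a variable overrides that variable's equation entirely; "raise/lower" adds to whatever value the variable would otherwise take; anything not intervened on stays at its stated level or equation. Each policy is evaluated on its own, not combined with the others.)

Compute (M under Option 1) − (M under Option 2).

344

Option 1 (J := 111):
  R = 56
  J = 111
  X = 213 + 3·56 = 381
  M = 185 + 2·111 + 6·381 = 2693
Option 2 (R − 12, V := 207):
  R = 56 − 12 = 44
  J = 223 − 4·44 = 47
  X = 213 + 3·44 = 345
  M = 185 + 2·47 + 6·345 = 2349
M: 2693 − 2349 = 344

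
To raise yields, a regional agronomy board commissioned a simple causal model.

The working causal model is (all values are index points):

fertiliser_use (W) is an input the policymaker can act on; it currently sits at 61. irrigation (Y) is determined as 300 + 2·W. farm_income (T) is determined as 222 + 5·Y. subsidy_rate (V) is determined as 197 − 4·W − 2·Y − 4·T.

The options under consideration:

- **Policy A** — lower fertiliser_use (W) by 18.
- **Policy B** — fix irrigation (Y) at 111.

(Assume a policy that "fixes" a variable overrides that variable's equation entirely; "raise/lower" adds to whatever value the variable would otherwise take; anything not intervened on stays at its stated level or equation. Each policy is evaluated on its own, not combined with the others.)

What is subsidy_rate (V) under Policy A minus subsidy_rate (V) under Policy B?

-5978

Policy A (W − 18):
  W = 61 − 18 = 43
  Y = 300 + 2·43 = 386
  T = 222 + 5·386 = 2152
  V = 197 − 4·43 − 2·386 − 4·2152 = -9355
Policy B (Y := 111):
  W = 61
  Y = 111
  T = 222 + 5·111 = 777
  V = 197 − 4·61 − 2·111 − 4·777 = -3377
V: -9355 − (-3377) = -5978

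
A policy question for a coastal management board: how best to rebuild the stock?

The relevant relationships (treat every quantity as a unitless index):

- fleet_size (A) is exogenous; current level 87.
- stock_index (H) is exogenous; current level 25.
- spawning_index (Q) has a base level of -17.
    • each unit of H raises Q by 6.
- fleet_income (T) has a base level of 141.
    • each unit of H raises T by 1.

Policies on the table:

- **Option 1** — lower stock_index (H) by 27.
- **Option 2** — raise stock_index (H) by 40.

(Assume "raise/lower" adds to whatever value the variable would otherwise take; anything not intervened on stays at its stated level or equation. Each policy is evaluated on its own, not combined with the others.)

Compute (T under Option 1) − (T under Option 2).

-67

Option 1 (H − 27):
  H = 25 − 27 = -2
  T = 141 + (-2) = 139
Option 2 (H + 40):
  H = 25 + 40 = 65
  T = 141 + 65 = 206
T: 139 − 206 = -67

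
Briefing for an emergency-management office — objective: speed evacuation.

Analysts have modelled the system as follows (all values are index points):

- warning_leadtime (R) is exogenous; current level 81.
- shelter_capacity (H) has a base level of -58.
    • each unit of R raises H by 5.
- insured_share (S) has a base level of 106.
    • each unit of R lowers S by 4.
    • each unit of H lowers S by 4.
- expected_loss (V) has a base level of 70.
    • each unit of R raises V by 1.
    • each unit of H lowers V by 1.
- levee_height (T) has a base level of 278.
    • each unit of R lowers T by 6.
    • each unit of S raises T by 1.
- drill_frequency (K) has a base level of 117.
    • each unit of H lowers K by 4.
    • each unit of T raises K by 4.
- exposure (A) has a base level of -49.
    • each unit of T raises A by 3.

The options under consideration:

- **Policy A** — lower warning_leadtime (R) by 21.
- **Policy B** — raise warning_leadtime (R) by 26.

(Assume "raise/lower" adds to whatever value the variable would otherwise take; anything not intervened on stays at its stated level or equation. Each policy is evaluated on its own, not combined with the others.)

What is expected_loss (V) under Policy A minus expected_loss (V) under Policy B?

Policy A (R − 21):
  R = 81 − 21 = 60
  H = -58 + 5·60 = 242
  V = 70 + 60 − 242 = -112
Policy B (R + 26):
  R = 81 + 26 = 107
  H = -58 + 5·107 = 477
  V = 70 + 107 − 477 = -300
V: -112 − (-300) = 188

188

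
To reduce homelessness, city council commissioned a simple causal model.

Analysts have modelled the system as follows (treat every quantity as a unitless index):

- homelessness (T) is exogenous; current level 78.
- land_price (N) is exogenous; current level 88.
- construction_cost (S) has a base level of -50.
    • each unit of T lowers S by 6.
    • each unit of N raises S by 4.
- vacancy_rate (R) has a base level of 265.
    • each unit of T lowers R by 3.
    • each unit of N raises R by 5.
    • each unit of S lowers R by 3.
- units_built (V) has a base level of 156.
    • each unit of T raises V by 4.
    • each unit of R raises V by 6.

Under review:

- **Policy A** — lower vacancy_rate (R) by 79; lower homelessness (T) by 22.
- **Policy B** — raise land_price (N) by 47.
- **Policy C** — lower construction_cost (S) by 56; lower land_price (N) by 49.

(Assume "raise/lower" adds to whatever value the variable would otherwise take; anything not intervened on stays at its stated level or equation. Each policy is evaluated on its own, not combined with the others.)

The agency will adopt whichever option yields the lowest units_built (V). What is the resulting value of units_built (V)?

3740

Policy A (R − 79, T − 22):
  T = 78 − 22 = 56
  N = 88
  S = -50 − 6·56 + 4·88 = -34
  R = 265 − 3·56 + 5·88 − 3·(-34) (−79 from intervention) = 560
  V = 156 + 4·56 + 6·560 = 3740
Policy B (N + 47):
  T = 78
  N = 88 + 47 = 135
  S = -50 − 6·78 + 4·135 = 22
  R = 265 − 3·78 + 5·135 − 3·22 = 640
  V = 156 + 4·78 + 6·640 = 4308
Policy C (S − 56, N − 49):
  T = 78
  N = 88 − 49 = 39
  S = -50 − 6·78 + 4·39 (−56 from intervention) = -418
  R = 265 − 3·78 + 5·39 − 3·(-418) = 1480
  V = 156 + 4·78 + 6·1480 = 9348
Comparing — Policy A: V=3740, Policy B: V=4308, Policy C: V=9348. Lowest is 3740 (Policy A).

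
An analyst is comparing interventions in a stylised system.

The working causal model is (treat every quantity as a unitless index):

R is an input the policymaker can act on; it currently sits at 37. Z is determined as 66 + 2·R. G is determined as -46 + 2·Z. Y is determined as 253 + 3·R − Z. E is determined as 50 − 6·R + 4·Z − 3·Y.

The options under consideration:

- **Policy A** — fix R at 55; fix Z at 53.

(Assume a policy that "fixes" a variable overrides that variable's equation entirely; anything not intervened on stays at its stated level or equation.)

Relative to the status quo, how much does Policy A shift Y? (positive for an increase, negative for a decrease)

141

Baseline:
  R = 37
  Z = 66 + 2·37 = 140
  Y = 253 + 3·37 − 140 = 224
Policy A (R := 55, Z := 53):
  R = 55
  Z = 53
  Y = 253 + 3·55 − 53 = 365
Change in Y: 365 − 224 = 141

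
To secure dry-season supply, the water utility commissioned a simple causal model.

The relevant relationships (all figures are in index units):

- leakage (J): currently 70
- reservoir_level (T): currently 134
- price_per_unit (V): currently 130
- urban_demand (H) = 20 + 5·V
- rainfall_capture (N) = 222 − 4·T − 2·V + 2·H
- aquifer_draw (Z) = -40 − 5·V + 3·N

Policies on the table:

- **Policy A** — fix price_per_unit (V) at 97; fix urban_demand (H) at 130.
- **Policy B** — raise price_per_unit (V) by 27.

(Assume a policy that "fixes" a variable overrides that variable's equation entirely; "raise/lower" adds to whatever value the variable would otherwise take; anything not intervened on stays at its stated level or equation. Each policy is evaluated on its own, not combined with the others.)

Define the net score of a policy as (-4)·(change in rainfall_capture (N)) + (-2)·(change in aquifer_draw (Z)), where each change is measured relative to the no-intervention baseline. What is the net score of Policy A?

9810

Baseline:
  T = 134
  V = 130
  H = 20 + 5·130 = 670
  N = 222 − 4·134 − 2·130 + 2·670 = 766
  Z = -40 − 5·130 + 3·766 = 1608
Policy A (V := 97, H := 130):
  T = 134
  V = 97
  H = 130
  N = 222 − 4·134 − 2·97 + 2·130 = -248
  Z = -40 − 5·97 + 3·(-248) = -1269
ΔN = -248 − 766 = -1014; ΔZ = -1269 − 1608 = -2877
Score = (-4)·(-1014) + (-2)·(-2877) = 9810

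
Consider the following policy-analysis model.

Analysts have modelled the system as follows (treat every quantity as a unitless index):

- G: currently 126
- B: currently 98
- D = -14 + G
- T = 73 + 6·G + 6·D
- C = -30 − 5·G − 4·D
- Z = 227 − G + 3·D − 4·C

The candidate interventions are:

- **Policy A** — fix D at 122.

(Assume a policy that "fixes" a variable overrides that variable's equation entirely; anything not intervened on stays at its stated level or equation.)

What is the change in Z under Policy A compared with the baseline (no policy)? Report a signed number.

Baseline:
  G = 126
  D = -14 + 126 = 112
  C = -30 − 5·126 − 4·112 = -1108
  Z = 227 − 126 + 3·112 − 4·(-1108) = 4869
Policy A (D := 122):
  G = 126
  D = 122
  C = -30 − 5·126 − 4·122 = -1148
  Z = 227 − 126 + 3·122 − 4·(-1148) = 5059
Change in Z: 5059 − 4869 = 190

190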